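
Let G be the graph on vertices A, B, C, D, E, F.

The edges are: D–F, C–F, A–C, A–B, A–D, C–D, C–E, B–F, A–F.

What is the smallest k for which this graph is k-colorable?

A, C, D, F form a clique, so at least 4 colors are needed.
4 colors suffice: color red → {E, F}; color blue → {B, C}; color green → {A}; color yellow → {D}. Each edge has distinct colors on its endpoints.

4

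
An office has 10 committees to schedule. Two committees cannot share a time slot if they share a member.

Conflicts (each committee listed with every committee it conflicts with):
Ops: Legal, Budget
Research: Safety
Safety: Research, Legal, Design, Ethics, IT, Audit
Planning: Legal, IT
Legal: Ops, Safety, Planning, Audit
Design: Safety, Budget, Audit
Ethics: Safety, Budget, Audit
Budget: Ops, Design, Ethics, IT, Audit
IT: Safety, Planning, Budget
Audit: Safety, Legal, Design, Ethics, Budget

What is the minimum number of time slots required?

Design, Budget, Audit all conflict with each other, so at least 3 time slots are needed.
3 time slots suffice: time slot 1 → {Safety, Planning, Budget}; time slot 2 → {Ops, Research, IT, Audit}; time slot 3 → {Legal, Design, Ethics}. Every pair that conflicts lands in different time slots.

3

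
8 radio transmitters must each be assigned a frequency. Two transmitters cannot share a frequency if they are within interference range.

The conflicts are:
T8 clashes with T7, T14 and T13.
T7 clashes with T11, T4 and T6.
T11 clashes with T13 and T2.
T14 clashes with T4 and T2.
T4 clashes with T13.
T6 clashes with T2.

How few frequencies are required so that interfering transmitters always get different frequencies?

The cycle T14-T8-T13-T11-T2-T14 has odd length 5, so it cannot be 2-colored; at least 3 frequencies are needed.
3 frequencies suffice: frequency 1 → {T7, T14, T13}; frequency 2 → {T8, T11, T4, T6}; frequency 3 → {T2}. Each listed conflict is separated.

3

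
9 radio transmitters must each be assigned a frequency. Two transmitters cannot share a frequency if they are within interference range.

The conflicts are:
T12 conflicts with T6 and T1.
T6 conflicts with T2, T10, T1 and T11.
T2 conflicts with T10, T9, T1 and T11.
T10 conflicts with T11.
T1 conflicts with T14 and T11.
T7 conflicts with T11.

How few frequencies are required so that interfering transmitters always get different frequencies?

T6, T2, T10, T11 are mutually in conflict, so at least 4 frequencies are needed.
A valid assignment using 4 frequencies: T12=1, T6=2, T2=1, T10=4, T9=2, T1=4, T7=1, T14=1, T11=3. Each listed conflict is separated.

4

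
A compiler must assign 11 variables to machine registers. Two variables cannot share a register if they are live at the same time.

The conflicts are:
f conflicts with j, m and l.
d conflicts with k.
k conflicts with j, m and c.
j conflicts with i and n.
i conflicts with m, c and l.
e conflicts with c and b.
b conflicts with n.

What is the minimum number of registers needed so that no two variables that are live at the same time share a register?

2

d and k conflict, so at least 2 registers are needed.
2 registers suffice: register 1 → {f, k, i, e, n}; register 2 → {d, j, m, c, l, b}. Each listed conflict is separated.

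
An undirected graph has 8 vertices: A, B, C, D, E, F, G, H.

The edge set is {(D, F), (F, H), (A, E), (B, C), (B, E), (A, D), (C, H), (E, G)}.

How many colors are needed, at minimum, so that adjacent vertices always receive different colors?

3

The cycle F-D-A-E-B-C-H-F has odd length 7, so it cannot be 2-colored; at least 3 colors are needed.
3 colors suffice: color 1 → {C, D, E}; color 2 → {A, B, G, H}; color 3 → {F}. Every edge joins two different colors.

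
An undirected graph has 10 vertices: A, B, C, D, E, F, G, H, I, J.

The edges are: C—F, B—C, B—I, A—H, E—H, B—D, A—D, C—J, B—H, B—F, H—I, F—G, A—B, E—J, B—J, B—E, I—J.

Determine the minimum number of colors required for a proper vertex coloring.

3

A, B, D are mutually adjacent, so at least 3 colors are needed.
One proper 3-coloring: A=3, B=1, C=3, D=2, E=3, F=2, G=1, H=2, I=3, J=2. No two adjacent vertices share a color.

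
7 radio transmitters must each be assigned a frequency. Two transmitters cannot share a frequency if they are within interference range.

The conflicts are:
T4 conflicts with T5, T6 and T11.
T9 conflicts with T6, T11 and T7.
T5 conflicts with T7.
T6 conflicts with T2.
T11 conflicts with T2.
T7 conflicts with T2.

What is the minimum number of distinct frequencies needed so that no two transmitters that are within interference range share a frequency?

3

The cycle T2-T7-T5-T4-T11-T2 has odd length 5, so it cannot be 2-colored; at least 3 frequencies are needed.
Using 3 frequencies: T4=2, T9=2, T5=3, T6=1, T11=1, T7=1, T2=2. No two conflicting transmitters share a frequency.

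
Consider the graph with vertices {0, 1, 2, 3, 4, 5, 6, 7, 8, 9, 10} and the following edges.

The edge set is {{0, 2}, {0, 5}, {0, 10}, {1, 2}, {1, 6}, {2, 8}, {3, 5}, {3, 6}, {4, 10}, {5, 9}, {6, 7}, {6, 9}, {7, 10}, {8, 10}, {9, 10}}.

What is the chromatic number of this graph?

2

8 and 10 are adjacent, so at least 2 colors are needed.
2 colors suffice: 0=blue, 1=blue, 2=red, 3=blue, 4=blue, 5=red, 6=red, 7=blue, 8=blue, 9=blue, 10=red. No two adjacent vertices share a color.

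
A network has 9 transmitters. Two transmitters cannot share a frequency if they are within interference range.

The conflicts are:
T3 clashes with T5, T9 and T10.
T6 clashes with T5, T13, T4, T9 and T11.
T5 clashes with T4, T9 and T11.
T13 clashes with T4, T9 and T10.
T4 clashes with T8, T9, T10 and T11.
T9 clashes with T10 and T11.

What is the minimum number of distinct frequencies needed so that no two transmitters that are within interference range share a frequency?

5

T6, T5, T4, T9, T11 all conflict with each other, so at least 5 frequencies are needed.
5 frequencies suffice: frequency 1 → {T3, T4}; frequency 2 → {T8, T9}; frequency 3 → {T6, T10}; frequency 4 → {T5, T13}; frequency 5 → {T11}. Each listed conflict is separated.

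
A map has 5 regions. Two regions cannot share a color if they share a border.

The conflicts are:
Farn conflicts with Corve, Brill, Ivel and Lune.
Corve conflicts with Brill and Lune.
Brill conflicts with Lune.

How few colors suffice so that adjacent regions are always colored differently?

Farn, Corve, Brill, Lune pairwise conflict, so at least 4 colors are needed.
One proper 4-coloring: Farn=1, Corve=2, Brill=3, Ivel=2, Lune=4. Every pair that conflicts lands in different colors.

4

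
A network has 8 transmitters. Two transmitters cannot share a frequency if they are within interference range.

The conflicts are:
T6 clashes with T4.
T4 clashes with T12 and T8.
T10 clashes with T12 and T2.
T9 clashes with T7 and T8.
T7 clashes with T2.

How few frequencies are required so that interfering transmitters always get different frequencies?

3

The cycle T7-T9-T8-T4-T12-T10-T2-T7 has odd length 7, so it cannot be 2-colored; at least 3 frequencies are needed.
3 frequencies suffice: T6=2, T4=1, T10=1, T9=3, T7=1, T12=2, T8=2, T2=2. Each listed conflict is separated.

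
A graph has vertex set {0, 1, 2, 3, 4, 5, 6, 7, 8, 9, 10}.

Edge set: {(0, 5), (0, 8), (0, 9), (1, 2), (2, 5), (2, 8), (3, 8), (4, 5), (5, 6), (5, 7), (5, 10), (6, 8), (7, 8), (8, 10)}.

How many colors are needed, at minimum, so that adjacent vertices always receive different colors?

4 and 5 are adjacent, so at least 2 colors are needed.
A valid assignment using 2 colors: 0=b, 1=a, 2=b, 3=b, 4=b, 5=a, 6=b, 7=b, 8=a, 9=a, 10=b. Each edge has distinct colors on its endpoints.

2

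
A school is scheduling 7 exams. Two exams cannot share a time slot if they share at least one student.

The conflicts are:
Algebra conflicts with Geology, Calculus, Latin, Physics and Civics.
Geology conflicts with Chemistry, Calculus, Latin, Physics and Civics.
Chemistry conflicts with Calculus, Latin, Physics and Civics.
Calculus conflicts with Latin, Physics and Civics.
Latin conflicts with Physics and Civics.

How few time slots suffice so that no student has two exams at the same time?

5

Algebra, Geology, Calculus, Latin, Civics are mutually in conflict, so at least 5 time slots are needed.
A valid assignment using 5 time slots: Algebra=4, Geology=1, Chemistry=4, Calculus=3, Latin=2, Physics=5, Civics=5. Each listed conflict is separated.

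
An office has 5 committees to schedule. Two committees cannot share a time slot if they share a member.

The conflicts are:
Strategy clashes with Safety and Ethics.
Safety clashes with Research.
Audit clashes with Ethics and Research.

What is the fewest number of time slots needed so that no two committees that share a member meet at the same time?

3

The cycle Ethics-Audit-Research-Safety-Strategy-Ethics has odd length 5, so it cannot be 2-colored; at least 3 time slots are needed.
A valid assignment using 3 time slots: Strategy=2, Safety=3, Audit=2, Ethics=1, Research=1. Each listed conflict is separated.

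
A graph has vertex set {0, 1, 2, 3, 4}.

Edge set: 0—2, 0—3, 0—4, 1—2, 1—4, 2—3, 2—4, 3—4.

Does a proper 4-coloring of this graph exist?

The chromatic number is 4. 0, 2, 3, 4 are pairwise adjacent (a clique of size 4), so at least 4 colors are needed.
A valid assignment using 4 colors: 0=c, 1=c, 2=b, 3=d, 4=a.
That is already a proper 4-coloring.

Yes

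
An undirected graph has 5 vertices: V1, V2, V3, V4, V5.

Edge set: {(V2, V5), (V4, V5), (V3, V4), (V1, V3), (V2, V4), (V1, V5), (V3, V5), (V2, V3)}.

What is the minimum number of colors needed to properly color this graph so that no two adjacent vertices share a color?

4

V2, V3, V4, V5 are pairwise adjacent (a clique of size 4), so at least 4 colors are needed.
A valid assignment using 4 colors: V1=3, V2=3, V3=1, V4=4, V5=2. Each edge has distinct colors on its endpoints.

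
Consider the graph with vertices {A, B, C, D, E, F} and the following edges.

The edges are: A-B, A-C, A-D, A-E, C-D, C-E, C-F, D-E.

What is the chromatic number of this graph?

A, C, D, E are mutually adjacent (a clique of size 4), so at least 4 colors are needed.
4 colors suffice: color 1 → {B, C}; color 2 → {A, F}; color 3 → {E}; color 4 → {D}. No two adjacent vertices share a color.

4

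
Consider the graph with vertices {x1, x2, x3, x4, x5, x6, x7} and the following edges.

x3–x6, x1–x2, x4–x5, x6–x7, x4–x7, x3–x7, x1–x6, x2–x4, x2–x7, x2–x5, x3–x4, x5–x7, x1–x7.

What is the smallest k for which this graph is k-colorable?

4

x2, x4, x5, x7 are mutually adjacent (a clique of size 4), so at least 4 colors are needed.
4 colors suffice: color 1 → {x7}; color 2 → {x4, x6}; color 3 → {x2, x3}; color 4 → {x1, x5}. Every edge joins two different colors.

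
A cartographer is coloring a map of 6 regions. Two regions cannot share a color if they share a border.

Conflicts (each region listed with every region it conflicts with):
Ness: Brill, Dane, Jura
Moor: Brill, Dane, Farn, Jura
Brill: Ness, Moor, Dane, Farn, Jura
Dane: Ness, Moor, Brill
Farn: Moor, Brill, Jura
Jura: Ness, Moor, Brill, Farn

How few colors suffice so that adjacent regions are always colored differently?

Moor, Brill, Farn, Jura are mutually in conflict, so at least 4 colors are needed.
A valid assignment using 4 colors: Ness=3, Moor=3, Brill=1, Dane=2, Farn=4, Jura=2. Every pair that conflicts lands in different colors.

4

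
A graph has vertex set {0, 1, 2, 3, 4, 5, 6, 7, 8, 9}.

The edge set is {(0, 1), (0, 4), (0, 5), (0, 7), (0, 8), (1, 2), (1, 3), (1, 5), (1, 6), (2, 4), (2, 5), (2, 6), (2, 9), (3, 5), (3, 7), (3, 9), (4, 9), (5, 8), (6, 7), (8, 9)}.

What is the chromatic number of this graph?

3

0, 5, 8 are pairwise adjacent, so at least 3 colors are needed.
3 colors suffice: color red → {1, 4, 7, 8}; color blue → {0, 2, 3}; color green → {5, 6, 9}. No two adjacent vertices share a color.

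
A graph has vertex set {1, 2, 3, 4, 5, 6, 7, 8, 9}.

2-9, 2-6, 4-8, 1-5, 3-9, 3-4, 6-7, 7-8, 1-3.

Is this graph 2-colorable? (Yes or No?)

No

The cycle 6-2-9-3-4-8-7-6 has odd length 7, so it cannot be 2-colored; at least 3 colors are needed.
So 2 colors are not enough.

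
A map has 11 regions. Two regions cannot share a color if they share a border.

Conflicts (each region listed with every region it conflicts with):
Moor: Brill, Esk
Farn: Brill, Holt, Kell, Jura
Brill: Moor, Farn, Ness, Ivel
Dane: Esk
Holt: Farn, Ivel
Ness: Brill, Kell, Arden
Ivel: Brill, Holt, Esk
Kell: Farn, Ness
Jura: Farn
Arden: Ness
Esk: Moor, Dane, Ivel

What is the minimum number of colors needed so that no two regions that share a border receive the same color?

2

Ness and Arden conflict, so at least 2 colors are needed.
A valid assignment using 2 colors: Moor=2, Farn=2, Brill=1, Dane=2, Holt=1, Ness=2, Ivel=2, Kell=1, Jura=1, Arden=1, Esk=1. Every pair that conflicts lands in different colors.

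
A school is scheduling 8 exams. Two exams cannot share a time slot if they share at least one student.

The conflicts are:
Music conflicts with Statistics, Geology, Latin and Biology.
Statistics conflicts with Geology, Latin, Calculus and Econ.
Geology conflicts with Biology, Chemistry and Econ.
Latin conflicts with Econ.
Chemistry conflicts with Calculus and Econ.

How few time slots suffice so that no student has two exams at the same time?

Music, Geology, Biology all conflict with each other, so at least 3 time slots are needed.
3 time slots suffice: time slot 1 → {Statistics, Biology, Chemistry}; time slot 2 → {Geology, Latin, Calculus}; time slot 3 → {Music, Econ}. Each listed conflict is separated.

3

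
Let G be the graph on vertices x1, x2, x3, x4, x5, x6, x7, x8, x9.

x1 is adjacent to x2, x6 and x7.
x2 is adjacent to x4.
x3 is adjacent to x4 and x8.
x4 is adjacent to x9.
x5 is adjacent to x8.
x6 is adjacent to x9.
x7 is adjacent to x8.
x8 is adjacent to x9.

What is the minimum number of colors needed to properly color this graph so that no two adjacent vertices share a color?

The cycle x9-x8-x7-x1-x6-x9 has odd length 5, so it cannot be 2-colored; at least 3 colors are needed.
3 colors suffice: color R → {x1, x4, x8}; color B → {x2, x3, x5, x7, x9}; color G → {x6}. Every edge joins two different colors.

3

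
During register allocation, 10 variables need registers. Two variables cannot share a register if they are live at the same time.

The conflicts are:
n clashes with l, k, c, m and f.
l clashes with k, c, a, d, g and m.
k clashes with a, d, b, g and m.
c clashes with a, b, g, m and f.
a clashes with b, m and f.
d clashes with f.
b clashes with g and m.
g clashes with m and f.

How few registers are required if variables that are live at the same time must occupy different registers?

4

l, c, g, m all conflict with each other, so at least 4 registers are needed.
4 registers suffice: register 1 → {l, b, f}; register 2 → {k, c}; register 3 → {d, m}; register 4 → {n, a, g}. Every pair that conflicts lands in different registers.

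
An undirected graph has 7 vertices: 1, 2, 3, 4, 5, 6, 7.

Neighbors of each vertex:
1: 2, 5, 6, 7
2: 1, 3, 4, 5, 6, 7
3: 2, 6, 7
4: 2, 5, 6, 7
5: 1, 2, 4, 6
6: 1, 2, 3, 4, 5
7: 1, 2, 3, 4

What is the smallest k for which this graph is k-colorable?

4

2, 4, 5, 6 are mutually adjacent (a clique of size 4), so at least 4 colors are needed.
A valid assignment using 4 colors: 1=c, 2=a, 3=c, 4=c, 5=d, 6=b, 7=b. Each edge has distinct colors on its endpoints.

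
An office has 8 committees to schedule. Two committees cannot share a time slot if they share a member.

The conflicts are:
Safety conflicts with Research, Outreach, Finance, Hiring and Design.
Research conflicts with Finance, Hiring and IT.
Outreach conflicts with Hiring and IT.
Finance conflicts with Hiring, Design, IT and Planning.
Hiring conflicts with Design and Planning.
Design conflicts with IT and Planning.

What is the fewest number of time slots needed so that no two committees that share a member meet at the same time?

Finance, Hiring, Design, Planning are mutually in conflict, so at least 4 time slots are needed.
4 time slots suffice: time slot 1 → {Hiring, IT}; time slot 2 → {Outreach, Finance}; time slot 3 → {Research, Design}; time slot 4 → {Safety, Planning}. Every pair that conflicts lands in different time slots.

4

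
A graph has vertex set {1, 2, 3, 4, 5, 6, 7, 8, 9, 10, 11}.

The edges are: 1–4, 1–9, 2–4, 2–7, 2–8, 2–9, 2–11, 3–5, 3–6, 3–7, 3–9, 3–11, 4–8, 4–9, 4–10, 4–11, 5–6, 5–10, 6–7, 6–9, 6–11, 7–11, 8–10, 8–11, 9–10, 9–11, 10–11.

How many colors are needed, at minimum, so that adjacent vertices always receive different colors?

4, 8, 10, 11 form a clique, so at least 4 colors are needed.
One proper 4-coloring: 1=red, 2=yellow, 3=green, 4=green, 5=red, 6=yellow, 7=blue, 8=blue, 9=blue, 10=yellow, 11=red. Each edge has distinct colors on its endpoints.

4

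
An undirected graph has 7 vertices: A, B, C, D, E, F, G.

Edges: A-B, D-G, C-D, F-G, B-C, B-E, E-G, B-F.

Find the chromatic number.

3

The cycle G-E-B-C-D-G has odd length 5, so it cannot be 2-colored; at least 3 colors are needed.
3 colors suffice: color 1 → {B, G}; color 2 → {A, D, E, F}; color 3 → {C}. Each edge has distinct colors on its endpoints.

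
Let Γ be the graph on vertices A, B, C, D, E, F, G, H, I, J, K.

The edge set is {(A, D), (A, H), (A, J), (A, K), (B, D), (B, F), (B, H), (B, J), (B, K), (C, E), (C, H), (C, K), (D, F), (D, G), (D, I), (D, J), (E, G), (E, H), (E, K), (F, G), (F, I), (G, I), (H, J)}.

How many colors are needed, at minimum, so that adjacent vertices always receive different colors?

4

D, F, G, I are pairwise adjacent (a clique of size 4), so at least 4 colors are needed.
A valid assignment using 4 colors: A=blue, B=blue, C=blue, D=red, E=green, F=green, G=blue, H=red, I=yellow, J=green, K=red. No two adjacent vertices share a color.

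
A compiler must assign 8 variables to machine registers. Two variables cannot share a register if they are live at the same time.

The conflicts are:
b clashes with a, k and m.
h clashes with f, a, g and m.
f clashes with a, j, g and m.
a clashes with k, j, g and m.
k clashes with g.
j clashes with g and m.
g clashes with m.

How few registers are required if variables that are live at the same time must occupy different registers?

f, a, j, g, m all conflict with each other, so at least 5 registers are needed.
5 registers suffice: b=3, h=5, f=4, a=1, k=2, j=5, g=3, m=2. No two conflicting variables share a register.

5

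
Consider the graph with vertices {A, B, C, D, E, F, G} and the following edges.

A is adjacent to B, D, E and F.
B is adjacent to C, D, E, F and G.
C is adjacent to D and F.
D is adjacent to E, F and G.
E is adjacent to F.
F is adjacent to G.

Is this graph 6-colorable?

Yes

The chromatic number is 5. A, B, D, E, F are pairwise adjacent (a clique of size 5), so at least 5 colors are needed.
5 colors suffice: color 1 → {F}; color 2 → {D}; color 3 → {B}; color 4 → {C, E, G}; color 5 → {A}.
Since 6 ≥ 5, a proper 6-coloring certainly exists.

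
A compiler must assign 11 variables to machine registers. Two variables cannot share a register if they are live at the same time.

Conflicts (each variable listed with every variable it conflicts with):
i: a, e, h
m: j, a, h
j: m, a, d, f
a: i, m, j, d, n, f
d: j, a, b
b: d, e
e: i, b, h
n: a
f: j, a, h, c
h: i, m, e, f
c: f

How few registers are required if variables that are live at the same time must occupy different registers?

j, a, f all conflict with each other, so at least 3 registers are needed.
3 registers suffice: i=3, m=2, j=3, a=1, d=2, b=1, e=2, n=2, f=2, h=1, c=1. Every pair that conflicts lands in different registers.

3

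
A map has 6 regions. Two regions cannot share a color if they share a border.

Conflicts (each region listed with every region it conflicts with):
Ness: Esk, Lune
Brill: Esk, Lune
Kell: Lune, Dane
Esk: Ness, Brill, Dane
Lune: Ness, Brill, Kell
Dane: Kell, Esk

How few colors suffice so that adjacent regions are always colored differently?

The cycle Lune-Kell-Dane-Esk-Ness-Lune has odd length 5, so it cannot be 2-colored; at least 3 colors are needed.
3 colors suffice: color 1 → {Esk, Lune}; color 2 → {Ness, Brill, Dane}; color 3 → {Kell}. Each listed conflict is separated.

3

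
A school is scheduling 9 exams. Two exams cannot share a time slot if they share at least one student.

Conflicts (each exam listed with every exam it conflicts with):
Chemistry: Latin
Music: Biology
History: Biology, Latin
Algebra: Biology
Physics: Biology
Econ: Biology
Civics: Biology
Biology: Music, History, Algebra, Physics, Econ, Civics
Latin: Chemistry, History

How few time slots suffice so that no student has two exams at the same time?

Music and Biology conflict, so at least 2 time slots are needed.
2 time slots suffice: Chemistry=2, Music=2, History=2, Algebra=2, Physics=2, Econ=2, Civics=2, Biology=1, Latin=1. Every pair that conflicts lands in different time slots.

2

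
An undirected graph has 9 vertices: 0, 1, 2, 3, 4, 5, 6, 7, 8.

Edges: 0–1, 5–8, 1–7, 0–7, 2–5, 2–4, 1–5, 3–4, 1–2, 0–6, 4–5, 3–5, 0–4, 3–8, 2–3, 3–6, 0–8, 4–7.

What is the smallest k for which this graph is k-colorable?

2, 3, 4, 5 form a clique, so at least 4 colors are needed.
4 colors suffice: color red → {0, 5}; color blue → {1, 4, 6, 8}; color green → {3, 7}; color yellow → {2}. No two adjacent vertices share a color.

4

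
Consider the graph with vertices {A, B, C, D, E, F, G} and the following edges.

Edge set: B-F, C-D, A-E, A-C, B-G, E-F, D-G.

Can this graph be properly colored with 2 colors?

No

The cycle F-B-G-D-C-A-E-F has odd length 7, so it cannot be 2-colored; at least 3 colors are needed.
So 2 colors are not enough.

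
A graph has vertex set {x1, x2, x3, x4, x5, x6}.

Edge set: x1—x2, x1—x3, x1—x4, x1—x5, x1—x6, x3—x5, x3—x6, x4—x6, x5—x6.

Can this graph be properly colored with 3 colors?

x1, x3, x5, x6 are mutually adjacent (a clique of size 4), so at least 4 colors are needed.
So 3 colors are not enough.

No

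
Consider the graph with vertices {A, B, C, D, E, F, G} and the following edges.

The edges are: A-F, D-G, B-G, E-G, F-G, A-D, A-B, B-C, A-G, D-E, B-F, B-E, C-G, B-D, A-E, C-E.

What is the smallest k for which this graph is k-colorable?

A, B, D, E, G are pairwise adjacent (a clique of size 5), so at least 5 colors are needed.
A valid assignment using 5 colors: A=4, B=2, C=4, D=5, E=3, F=3, G=1. No two adjacent vertices share a color.

5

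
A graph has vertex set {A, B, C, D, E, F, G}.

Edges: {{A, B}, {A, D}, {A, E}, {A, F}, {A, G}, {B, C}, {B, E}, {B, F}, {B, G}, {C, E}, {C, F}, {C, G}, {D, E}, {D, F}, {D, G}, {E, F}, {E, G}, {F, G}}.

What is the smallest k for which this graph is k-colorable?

5

B, C, E, F, G are mutually adjacent (a clique of size 5), so at least 5 colors are needed.
5 colors suffice: color red → {G}; color blue → {E}; color green → {F}; color yellow → {A, C}; color purple → {B, D}. Every edge joins two different colors.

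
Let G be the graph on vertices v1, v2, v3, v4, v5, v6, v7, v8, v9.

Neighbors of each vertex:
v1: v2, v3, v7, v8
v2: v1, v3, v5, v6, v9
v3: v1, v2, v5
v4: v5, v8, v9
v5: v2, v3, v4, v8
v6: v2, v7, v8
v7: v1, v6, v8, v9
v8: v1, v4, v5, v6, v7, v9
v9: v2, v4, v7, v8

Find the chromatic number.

v6, v7, v8 form a triangle, so at least 3 colors are needed.
One proper 3-coloring: v1=green, v2=red, v3=blue, v4=blue, v5=green, v6=green, v7=blue, v8=red, v9=green. Every edge joins two different colors.

3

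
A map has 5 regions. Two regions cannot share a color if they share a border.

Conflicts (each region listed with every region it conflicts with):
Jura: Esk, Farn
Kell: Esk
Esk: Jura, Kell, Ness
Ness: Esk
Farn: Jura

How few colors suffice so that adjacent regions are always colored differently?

Jura and Esk conflict, so at least 2 colors are needed.
2 colors suffice: color 1 → {Esk, Farn}; color 2 → {Jura, Kell, Ness}. Each listed conflict is separated.

2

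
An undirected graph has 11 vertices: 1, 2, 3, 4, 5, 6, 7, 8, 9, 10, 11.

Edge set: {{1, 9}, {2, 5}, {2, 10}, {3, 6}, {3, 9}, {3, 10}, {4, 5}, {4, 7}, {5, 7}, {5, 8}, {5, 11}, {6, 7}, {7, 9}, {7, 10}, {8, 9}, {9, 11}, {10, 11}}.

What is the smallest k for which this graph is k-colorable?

3

4, 5, 7 form a triangle, so at least 3 colors are needed.
A valid assignment using 3 colors: 1=blue, 2=blue, 3=blue, 4=green, 5=red, 6=red, 7=blue, 8=blue, 9=red, 10=red, 11=blue. Every edge joins two different colors.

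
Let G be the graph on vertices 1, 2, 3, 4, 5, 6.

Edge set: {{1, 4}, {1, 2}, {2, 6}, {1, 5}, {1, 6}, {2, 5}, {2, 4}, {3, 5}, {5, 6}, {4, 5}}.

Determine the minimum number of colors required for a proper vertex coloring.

1, 2, 4, 5 are pairwise adjacent (a clique of size 4), so at least 4 colors are needed.
4 colors suffice: 1=green, 2=blue, 3=blue, 4=yellow, 5=red, 6=yellow. No two adjacent vertices share a color.

4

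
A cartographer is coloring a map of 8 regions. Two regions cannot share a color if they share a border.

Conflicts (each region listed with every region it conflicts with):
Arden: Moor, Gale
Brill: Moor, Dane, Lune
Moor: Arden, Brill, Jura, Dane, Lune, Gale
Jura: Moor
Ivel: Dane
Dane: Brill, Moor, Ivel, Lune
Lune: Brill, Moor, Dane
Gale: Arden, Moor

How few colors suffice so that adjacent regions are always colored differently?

Brill, Moor, Dane, Lune all conflict with each other, so at least 4 colors are needed.
A valid assignment using 4 colors: Arden=2, Brill=4, Moor=1, Jura=2, Ivel=1, Dane=2, Lune=3, Gale=3. Every pair that conflicts lands in different colors.

4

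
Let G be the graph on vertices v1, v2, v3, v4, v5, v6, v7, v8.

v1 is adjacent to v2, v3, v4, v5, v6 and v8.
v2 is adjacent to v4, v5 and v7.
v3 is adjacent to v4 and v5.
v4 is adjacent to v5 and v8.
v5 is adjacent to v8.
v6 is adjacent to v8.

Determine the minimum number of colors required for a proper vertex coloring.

v1, v2, v4, v5 are mutually adjacent (a clique of size 4), so at least 4 colors are needed.
A valid assignment using 4 colors: v1=1, v2=4, v3=4, v4=3, v5=2, v6=2, v7=1, v8=4. Every edge joins two different colors.

4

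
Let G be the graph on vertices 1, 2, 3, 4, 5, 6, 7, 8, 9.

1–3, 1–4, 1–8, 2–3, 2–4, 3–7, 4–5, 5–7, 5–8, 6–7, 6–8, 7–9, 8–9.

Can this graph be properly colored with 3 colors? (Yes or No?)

Yes

The chromatic number is 3. The cycle 3-7-6-8-1-3 has odd length 5, so it cannot be 2-colored; at least 3 colors are needed.
A valid assignment using 3 colors: 1=c, 2=c, 3=b, 4=a, 5=b, 6=b, 7=a, 8=a, 9=b.
That is already a proper 3-coloring.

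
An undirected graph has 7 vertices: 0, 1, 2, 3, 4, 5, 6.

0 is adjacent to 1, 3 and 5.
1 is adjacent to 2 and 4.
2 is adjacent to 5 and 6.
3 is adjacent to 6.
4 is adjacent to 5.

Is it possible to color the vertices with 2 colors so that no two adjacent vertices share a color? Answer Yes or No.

No

The cycle 0-3-6-2-5-0 has odd length 5, so it cannot be 2-colored; at least 3 colors are needed.
So 2 colors are not enough.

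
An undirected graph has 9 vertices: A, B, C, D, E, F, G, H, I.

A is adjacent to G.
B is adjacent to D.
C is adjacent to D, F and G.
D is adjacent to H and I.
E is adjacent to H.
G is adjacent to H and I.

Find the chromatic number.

A and G are adjacent, so at least 2 colors are needed.
2 colors suffice: color red → {D, E, F, G}; color blue → {A, B, C, H, I}. Each edge has distinct colors on its endpoints.

2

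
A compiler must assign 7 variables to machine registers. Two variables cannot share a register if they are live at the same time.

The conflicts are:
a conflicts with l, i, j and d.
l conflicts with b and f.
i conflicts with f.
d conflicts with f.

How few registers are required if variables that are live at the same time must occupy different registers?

2

d and f conflict, so at least 2 registers are needed.
2 registers suffice: register 1 → {a, b, f}; register 2 → {l, i, j, d}. No two conflicting variables share a register.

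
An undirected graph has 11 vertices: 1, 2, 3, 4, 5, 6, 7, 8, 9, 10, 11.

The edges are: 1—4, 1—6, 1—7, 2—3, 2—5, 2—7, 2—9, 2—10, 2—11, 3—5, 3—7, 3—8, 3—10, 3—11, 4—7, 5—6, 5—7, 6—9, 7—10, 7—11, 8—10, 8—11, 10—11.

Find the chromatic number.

2, 3, 7, 10, 11 form a clique, so at least 5 colors are needed.
One proper 5-coloring: 1=blue, 2=blue, 3=green, 4=green, 5=yellow, 6=red, 7=red, 8=red, 9=green, 10=purple, 11=yellow. Every edge joins two different colors.

5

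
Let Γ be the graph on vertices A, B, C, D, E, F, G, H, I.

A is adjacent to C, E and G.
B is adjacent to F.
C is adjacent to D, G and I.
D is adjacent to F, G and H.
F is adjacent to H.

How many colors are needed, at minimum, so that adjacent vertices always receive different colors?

D, F, H are pairwise adjacent, so at least 3 colors are needed.
3 colors suffice: A=red, B=red, C=blue, D=red, E=blue, F=blue, G=green, H=green, I=red. Each edge has distinct colors on its endpoints.

3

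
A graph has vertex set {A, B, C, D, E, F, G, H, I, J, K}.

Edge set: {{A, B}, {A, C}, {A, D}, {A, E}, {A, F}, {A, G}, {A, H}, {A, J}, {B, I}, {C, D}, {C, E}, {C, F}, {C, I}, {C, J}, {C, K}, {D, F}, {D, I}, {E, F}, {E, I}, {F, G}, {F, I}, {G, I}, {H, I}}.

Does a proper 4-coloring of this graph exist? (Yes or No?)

The chromatic number is 4. A, C, E, F are pairwise adjacent (a clique of size 4), so at least 4 colors are needed.
4 colors suffice: A=1, B=2, C=2, D=4, E=4, F=3, G=2, H=2, I=1, J=3, K=1.
That is already a proper 4-coloring.

Yes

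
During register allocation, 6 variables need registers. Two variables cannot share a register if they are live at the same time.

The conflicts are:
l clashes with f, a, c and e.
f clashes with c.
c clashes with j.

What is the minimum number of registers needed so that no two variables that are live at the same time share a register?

l, f, c pairwise conflict, so at least 3 registers are needed.
3 registers suffice: l=1, f=3, a=2, c=2, j=1, e=2. Every pair that conflicts lands in different registers.

3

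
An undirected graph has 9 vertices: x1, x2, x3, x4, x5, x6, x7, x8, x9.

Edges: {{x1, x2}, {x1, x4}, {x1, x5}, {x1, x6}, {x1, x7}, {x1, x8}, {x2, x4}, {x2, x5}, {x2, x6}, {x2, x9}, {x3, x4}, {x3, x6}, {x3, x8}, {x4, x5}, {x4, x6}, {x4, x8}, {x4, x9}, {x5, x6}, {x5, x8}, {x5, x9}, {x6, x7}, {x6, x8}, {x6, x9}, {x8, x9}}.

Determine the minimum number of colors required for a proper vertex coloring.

x1, x2, x4, x5, x6 are pairwise adjacent (a clique of size 5), so at least 5 colors are needed.
5 colors suffice: x1=G, x2=P, x3=G, x4=B, x5=Y, x6=R, x7=B, x8=P, x9=G. Every edge joins two different colors.

5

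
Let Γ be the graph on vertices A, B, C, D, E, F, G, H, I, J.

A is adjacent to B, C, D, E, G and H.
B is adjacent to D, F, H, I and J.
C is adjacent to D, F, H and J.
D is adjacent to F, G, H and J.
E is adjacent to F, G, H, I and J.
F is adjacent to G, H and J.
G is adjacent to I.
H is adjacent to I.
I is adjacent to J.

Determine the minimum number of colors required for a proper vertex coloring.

B, D, F, J are pairwise adjacent (a clique of size 4), so at least 4 colors are needed.
One proper 4-coloring: A=2, B=4, C=4, D=1, E=1, F=2, G=3, H=3, I=2, J=3. No two adjacent vertices share a color.

4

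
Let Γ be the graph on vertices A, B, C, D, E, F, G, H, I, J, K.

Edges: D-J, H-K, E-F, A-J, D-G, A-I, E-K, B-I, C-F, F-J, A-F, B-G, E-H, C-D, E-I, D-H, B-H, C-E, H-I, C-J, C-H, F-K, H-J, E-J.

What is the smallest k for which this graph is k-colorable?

4

C, D, H, J are pairwise adjacent (a clique of size 4), so at least 4 colors are needed.
A valid assignment using 4 colors: A=green, B=green, C=yellow, D=green, E=green, F=red, G=red, H=red, I=blue, J=blue, K=blue. Every edge joins two different colors.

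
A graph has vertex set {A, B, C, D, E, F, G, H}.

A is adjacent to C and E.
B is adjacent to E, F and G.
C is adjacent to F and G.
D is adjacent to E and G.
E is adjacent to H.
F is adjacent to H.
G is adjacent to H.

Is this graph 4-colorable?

The chromatic number is 3. The cycle C-G-D-E-A-C has odd length 5, so it cannot be 2-colored; at least 3 colors are needed.
A valid assignment using 3 colors: A=3, B=2, C=2, D=2, E=1, F=1, G=1, H=2.
Since 4 ≥ 3, a proper 4-coloring certainly exists.

Yes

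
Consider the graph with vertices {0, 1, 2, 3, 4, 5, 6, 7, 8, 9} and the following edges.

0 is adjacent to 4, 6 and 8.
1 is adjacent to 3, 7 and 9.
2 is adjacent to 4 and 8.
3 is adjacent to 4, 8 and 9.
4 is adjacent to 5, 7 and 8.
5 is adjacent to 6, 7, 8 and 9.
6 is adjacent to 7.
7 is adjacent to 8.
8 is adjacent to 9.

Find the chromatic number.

4, 5, 7, 8 form a clique, so at least 4 colors are needed.
One proper 4-coloring: 0=green, 1=red, 2=green, 3=green, 4=blue, 5=yellow, 6=red, 7=green, 8=red, 9=blue. Every edge joins two different colors.

4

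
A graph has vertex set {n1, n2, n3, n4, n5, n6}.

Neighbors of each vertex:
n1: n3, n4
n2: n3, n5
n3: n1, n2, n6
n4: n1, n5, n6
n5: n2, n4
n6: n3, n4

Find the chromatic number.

The cycle n4-n1-n3-n2-n5-n4 has odd length 5, so it cannot be 2-colored; at least 3 colors are needed.
3 colors suffice: n1=B, n2=G, n3=R, n4=R, n5=B, n6=B. No two adjacent vertices share a color.

3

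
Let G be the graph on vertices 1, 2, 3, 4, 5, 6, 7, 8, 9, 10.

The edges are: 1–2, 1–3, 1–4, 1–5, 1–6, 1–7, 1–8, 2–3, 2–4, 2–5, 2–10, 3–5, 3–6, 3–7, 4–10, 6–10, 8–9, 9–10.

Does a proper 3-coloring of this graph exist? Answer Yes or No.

No

1, 2, 3, 5 are pairwise adjacent (a clique of size 4), so at least 4 colors are needed.
So 3 colors are not enough.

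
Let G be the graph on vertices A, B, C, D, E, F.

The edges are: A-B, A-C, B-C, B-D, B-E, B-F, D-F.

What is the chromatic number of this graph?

3

B, D, F are pairwise adjacent, so at least 3 colors are needed.
3 colors suffice: color 1 → {B}; color 2 → {A, E, F}; color 3 → {C, D}. Each edge has distinct colors on its endpoints.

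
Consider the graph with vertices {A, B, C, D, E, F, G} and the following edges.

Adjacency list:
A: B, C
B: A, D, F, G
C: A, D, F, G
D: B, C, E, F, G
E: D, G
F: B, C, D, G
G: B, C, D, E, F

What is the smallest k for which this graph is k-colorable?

4

B, D, F, G are pairwise adjacent (a clique of size 4), so at least 4 colors are needed.
A valid assignment using 4 colors: A=1, B=4, C=4, D=2, E=3, F=3, G=1. No two adjacent vertices share a color.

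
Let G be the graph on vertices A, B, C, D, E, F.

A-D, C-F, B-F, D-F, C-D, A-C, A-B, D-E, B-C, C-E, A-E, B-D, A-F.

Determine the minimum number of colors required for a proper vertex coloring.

A, B, C, D, F form a clique, so at least 5 colors are needed.
5 colors suffice: color 1 → {C}; color 2 → {D}; color 3 → {A}; color 4 → {B, E}; color 5 → {F}. Each edge has distinct colors on its endpoints.

5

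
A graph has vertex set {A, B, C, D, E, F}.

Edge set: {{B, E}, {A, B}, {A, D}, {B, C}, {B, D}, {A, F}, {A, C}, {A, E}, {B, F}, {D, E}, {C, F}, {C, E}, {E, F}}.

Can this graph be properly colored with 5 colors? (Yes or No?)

The chromatic number is 5. A, B, C, E, F are pairwise adjacent (a clique of size 5), so at least 5 colors are needed.
5 colors suffice: A=3, B=2, C=5, D=4, E=1, F=4.
That is already a proper 5-coloring.

Yes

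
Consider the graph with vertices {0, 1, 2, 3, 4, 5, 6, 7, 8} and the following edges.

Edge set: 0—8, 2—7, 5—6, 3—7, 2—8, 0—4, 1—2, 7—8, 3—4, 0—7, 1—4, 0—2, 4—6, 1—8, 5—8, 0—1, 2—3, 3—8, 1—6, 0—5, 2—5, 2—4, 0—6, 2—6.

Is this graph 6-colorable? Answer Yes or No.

Yes

The chromatic number is 5. 0, 1, 2, 4, 6 form a clique, so at least 5 colors are needed.
A valid assignment using 5 colors: 0=b, 1=d, 2=a, 3=b, 4=e, 5=d, 6=c, 7=d, 8=c.
Since 6 ≥ 5, a proper 6-coloring certainly exists.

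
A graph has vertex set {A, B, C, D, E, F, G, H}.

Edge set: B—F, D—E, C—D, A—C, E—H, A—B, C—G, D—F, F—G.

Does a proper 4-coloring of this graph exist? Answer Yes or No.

Yes

The chromatic number is 3. The cycle A-C-G-F-B-A has odd length 5, so it cannot be 2-colored; at least 3 colors are needed.
3 colors suffice: color 1 → {A, D, G, H}; color 2 → {C, E, F}; color 3 → {B}.
Since 4 ≥ 3, a proper 4-coloring certainly exists.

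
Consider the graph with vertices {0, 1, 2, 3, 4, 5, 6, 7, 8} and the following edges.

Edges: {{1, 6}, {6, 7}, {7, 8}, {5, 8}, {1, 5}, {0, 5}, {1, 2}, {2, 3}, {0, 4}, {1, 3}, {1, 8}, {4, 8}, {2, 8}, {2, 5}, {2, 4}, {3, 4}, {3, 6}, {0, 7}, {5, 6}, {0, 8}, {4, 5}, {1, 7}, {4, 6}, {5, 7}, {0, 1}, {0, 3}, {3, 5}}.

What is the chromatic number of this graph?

5

0, 1, 5, 7, 8 are pairwise adjacent (a clique of size 5), so at least 5 colors are needed.
5 colors suffice: 0=d, 1=b, 2=d, 3=c, 4=b, 5=a, 6=d, 7=e, 8=c. Every edge joins two different colors.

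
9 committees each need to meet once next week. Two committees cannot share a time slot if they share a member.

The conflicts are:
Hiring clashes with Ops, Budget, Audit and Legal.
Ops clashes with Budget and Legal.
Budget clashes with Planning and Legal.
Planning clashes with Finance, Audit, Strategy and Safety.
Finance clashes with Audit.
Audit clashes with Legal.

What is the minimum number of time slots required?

4

Hiring, Ops, Budget, Legal pairwise conflict, so at least 4 time slots are needed.
4 time slots suffice: Hiring=1, Ops=4, Budget=2, Planning=1, Finance=3, Audit=2, Legal=3, Strategy=2, Safety=2. Each listed conflict is separated.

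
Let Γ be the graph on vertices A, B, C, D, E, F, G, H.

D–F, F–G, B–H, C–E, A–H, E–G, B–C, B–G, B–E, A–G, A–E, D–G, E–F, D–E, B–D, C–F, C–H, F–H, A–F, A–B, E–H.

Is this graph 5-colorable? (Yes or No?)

The chromatic number is 4. D, E, F, G are pairwise adjacent (a clique of size 4), so at least 4 colors are needed.
A valid assignment using 4 colors: A=yellow, B=blue, C=yellow, D=yellow, E=red, F=blue, G=green, H=green.
Since 5 ≥ 4, a proper 5-coloring certainly exists.

Yes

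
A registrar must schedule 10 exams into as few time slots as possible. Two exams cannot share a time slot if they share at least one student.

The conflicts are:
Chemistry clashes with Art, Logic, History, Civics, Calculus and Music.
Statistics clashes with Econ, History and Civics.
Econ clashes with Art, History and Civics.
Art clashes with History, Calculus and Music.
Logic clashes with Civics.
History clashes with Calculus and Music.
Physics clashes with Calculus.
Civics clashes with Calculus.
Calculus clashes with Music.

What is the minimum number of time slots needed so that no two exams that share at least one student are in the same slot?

5

Chemistry, Art, History, Calculus, Music pairwise conflict, so at least 5 time slots are needed.
Using 5 time slots: Chemistry=1, Statistics=2, Econ=1, Art=4, Logic=2, History=3, Physics=1, Civics=3, Calculus=2, Music=5. Each listed conflict is separated.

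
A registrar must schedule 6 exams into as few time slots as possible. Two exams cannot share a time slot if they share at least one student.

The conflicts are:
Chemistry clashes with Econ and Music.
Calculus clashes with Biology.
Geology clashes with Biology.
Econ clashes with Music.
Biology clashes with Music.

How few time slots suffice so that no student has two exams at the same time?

Chemistry, Econ, Music pairwise conflict, so at least 3 time slots are needed.
3 time slots suffice: time slot 1 → {Calculus, Geology, Music}; time slot 2 → {Econ, Biology}; time slot 3 → {Chemistry}. Each listed conflict is separated.

3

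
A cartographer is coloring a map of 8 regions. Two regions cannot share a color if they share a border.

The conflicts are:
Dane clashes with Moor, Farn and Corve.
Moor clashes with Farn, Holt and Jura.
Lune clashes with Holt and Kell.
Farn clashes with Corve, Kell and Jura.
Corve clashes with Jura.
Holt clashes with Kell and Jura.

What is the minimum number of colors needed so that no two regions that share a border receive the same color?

3

Lune, Holt, Kell are mutually in conflict, so at least 3 colors are needed.
3 colors suffice: color 1 → {Farn, Holt}; color 2 → {Moor, Corve, Kell}; color 3 → {Dane, Lune, Jura}. No two conflicting regions share a color.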